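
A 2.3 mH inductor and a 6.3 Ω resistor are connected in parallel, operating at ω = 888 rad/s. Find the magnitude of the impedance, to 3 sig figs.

1.94 Ω

X_L = ωL = 2.04 Ω
Parallel: admittances add. Y = 1/R + 1/(jωL)
Y = (0.159 − j0.490) S
|Y| = 0.515 S → |Z| = 1/|Y| = 1.94 Ω, ∠Z = −∠Y = 72.0°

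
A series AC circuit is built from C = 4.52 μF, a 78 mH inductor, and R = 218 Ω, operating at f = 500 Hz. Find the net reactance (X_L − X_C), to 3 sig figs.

ω = 2πf = 3142 rad/s
X_L = ωL = 245 Ω
X_C = 1/(ωC) = 70.4 Ω
X = 245 − 70.4 = 175 Ω

175 Ω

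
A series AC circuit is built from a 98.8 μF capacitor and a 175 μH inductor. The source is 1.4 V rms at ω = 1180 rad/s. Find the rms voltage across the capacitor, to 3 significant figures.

1.43 V

X_L = ωL = 0.206 Ω
X_C = 1/(ωC) = 8.58 Ω
Net reactance X = X_L − X_C = -8.37 Ω
Z = − j8.37 Ω
|Z| = √(0² + 8.37²) = 8.37 Ω
I = V/|Z| = 167 mA
V_C = I·|Z_C| = 0.167 × 8.58 = 1.43 V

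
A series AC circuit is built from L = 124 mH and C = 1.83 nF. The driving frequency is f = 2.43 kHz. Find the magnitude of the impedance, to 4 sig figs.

33900 Ω

ω = 2πf = 15270 rad/s
X_L = ωL = 1893 Ω
X_C = 1/(ωC) = 35790 Ω
Net reactance X = X_L − X_C = -33900 Ω
Z = − j33900 Ω
|Z| = √(0² + 33900²) = 33900 Ω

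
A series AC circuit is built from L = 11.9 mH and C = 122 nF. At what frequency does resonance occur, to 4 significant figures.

4.177 kHz

ω₀ = 1/√(LC) = 1/√(0.0119 × 1.22e-07) = 26250 rad/s
f₀ = ω₀/(2π) = 4.177 kHz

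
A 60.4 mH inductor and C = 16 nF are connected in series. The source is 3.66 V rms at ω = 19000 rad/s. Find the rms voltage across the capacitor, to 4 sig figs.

X_L = ωL = 1148 Ω
X_C = 1/(ωC) = 3289 Ω
Net reactance X = X_L − X_C = -2142 Ω
Z = − j2142 Ω
|Z| = √(0² + 2142²) = 2142 Ω
I = V/|Z| = 1.709 mA
V_C = I·|Z_C| = 0.001709 × 3289 = 5.621 V

5.621 V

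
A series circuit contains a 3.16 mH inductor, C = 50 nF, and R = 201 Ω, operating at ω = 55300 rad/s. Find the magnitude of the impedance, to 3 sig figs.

274 Ω

X_L = ωL = 175 Ω
X_C = 1/(ωC) = 362 Ω
Net reactance X = X_L − X_C = -187 Ω
Z = 201 − j187 Ω
|Z| = √(201² + 187²) = 274 Ω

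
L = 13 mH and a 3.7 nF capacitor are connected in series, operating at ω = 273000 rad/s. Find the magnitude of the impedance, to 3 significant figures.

X_L = ωL = 3550 Ω
X_C = 1/(ωC) = 990 Ω
Net reactance X = X_L − X_C = 2560 Ω
Z = j2560 Ω
|Z| = √(0² + 2560²) = 2560 Ω

2560 Ω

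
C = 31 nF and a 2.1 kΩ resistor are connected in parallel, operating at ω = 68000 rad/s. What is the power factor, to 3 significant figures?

X_C = 1/(ωC) = 474 Ω
Parallel: admittances add. Y = 1/R + jωC
Y = (0.000476 + j0.00211) S
|Y| = 0.00216 S → |Z| = 1/|Y| = 463 Ω, ∠Z = −∠Y = -77.3°
cos φ = cos(-77.3°) = 0.220

0.220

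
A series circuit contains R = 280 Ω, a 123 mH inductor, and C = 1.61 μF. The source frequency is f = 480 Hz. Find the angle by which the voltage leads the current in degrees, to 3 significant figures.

30.5°

ω = 2πf = 3016 rad/s
X_L = ωL = 371 Ω
X_C = 1/(ωC) = 206 Ω
Net reactance X = X_L − X_C = 165 Ω
Z = 280 + j165 Ω
|Z| = √(280² + 165²) = 325 Ω
∠Z = arctan(165/280) = 30.5°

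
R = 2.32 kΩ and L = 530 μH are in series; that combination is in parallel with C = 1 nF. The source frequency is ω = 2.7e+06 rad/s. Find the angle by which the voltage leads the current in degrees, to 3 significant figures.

-82.9°

X_L = ωL = 1430 Ω
X_C = 1/(ωC) = 370 Ω
Branch 1 (R+jX_L): Z₁ = 2320 + j1430 Ω, |Z₁| = 2730 Ω
Branch 2 (−jX_C): Z₂ = −j370 Ω
Parallel: Z = Z₁Z₂/(Z₁+Z₂), |Z| = 396 Ω, ∠Z = -82.9°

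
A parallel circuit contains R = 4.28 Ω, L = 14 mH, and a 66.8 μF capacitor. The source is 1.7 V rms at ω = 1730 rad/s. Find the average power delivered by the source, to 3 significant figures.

X_L = ωL = 24.2 Ω
X_C = 1/(ωC) = 8.65 Ω
Parallel: admittances add. Y = 1/R + 1/(jωL) + jωC
Y = (0.234 + j0.0743) S
|Y| = 0.245 S → |Z| = 1/|Y| = 4.08 Ω, ∠Z = −∠Y = -17.6°
I = V/|Z| = 417 mA
P = VI cos φ = 1.7 × 0.417 × cos(-17.6°) = 675 mW

675 mW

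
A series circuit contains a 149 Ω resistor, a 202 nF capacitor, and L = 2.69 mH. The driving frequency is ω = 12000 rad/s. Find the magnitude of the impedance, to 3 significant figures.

408 Ω

X_L = ωL = 32.3 Ω
X_C = 1/(ωC) = 413 Ω
Net reactance X = X_L − X_C = -380 Ω
Z = 149 − j380 Ω
|Z| = √(149² + 380²) = 408 Ω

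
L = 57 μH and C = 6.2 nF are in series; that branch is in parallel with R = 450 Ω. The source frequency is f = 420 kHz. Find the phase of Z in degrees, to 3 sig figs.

ω = 2πf = 2.639e+06 rad/s
X_L = ωL = 150 Ω
X_C = 1/(ωC) = 61.1 Ω
Branch 1: Z₁ = R = 450 Ω
Branch 2 (series LC): Z₂ = j(X_L − X_C) = j89.3 Ω
Parallel: Z = Z₁Z₂/(Z₁+Z₂), |Z| = 87.6 Ω, ∠Z = 78.8°

78.8°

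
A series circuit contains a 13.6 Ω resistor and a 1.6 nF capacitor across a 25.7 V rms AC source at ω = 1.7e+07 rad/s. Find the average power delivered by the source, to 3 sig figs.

5.85 W

X_C = 1/(ωC) = 36.8 Ω
Z = 13.6 − j36.8 Ω
|Z| = √(13.6² + 36.8²) = 39.2 Ω
∠Z = arctan(-36.8/13.6) = -69.7°
I = V/|Z| = 656 mA
P = VI cos φ = 25.7 × 0.656 × cos(-69.7°) = 5.85 W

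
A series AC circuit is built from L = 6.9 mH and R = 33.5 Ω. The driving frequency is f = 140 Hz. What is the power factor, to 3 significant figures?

ω = 2πf = 879.6 rad/s
X_L = ωL = 6.07 Ω
Z = 33.5 + j6.07 Ω
|Z| = √(33.5² + 6.07²) = 34.0 Ω
∠Z = arctan(6.07/33.5) = 10.3°
cos φ = cos(10.3°) = 0.984

0.984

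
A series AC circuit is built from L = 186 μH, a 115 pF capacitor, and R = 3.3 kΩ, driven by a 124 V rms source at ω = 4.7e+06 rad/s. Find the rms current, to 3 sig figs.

36.0 mA

X_L = ωL = 874 Ω
X_C = 1/(ωC) = 1850 Ω
Net reactance X = X_L − X_C = -976 Ω
Z = 3300 − j976 Ω
|Z| = √(3300² + 976²) = 3440 Ω
I = V/|Z| = 124/3440 = 36.0 mA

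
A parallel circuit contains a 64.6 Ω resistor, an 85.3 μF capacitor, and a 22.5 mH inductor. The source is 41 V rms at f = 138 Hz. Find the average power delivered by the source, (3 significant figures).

ω = 2πf = 867.1 rad/s
X_L = ωL = 19.5 Ω
X_C = 1/(ωC) = 13.5 Ω
Parallel: admittances add. Y = 1/R + 1/(jωL) + jωC
Y = (0.0155 + j0.0227) S
|Y| = 0.0275 S → |Z| = 1/|Y| = 36.4 Ω, ∠Z = −∠Y = -55.7°
I = V/|Z| = 1.13 A
P = VI cos φ = 41 × 1.13 × cos(-55.7°) = 26.0 W

26.0 W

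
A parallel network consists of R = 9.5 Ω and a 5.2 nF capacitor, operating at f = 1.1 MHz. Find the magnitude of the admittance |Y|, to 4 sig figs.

111.2 mS

ω = 2πf = 6.912e+06 rad/s
X_C = 1/(ωC) = 27.82 Ω
Parallel: admittances add. Y = 1/R + jωC
Y = (0.1053 + j0.03594) S
|Y| = 0.1112 S → |Z| = 1/|Y| = 8.990 Ω, ∠Z = −∠Y = -18.85°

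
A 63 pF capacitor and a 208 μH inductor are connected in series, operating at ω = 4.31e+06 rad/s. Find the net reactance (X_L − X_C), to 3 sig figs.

-2790 Ω

X_L = ωL = 896 Ω
X_C = 1/(ωC) = 3680 Ω
X = 896 − 3680 = -2790 Ω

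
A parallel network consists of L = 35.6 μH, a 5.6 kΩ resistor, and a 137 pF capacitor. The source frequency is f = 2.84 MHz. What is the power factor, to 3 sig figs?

0.201

ω = 2πf = 1.784e+07 rad/s
X_L = ωL = 635 Ω
X_C = 1/(ωC) = 409 Ω
Parallel: admittances add. Y = 1/R + 1/(jωL) + jωC
Y = (0.000179 + j0.000870) S
|Y| = 0.000889 S → |Z| = 1/|Y| = 1130 Ω, ∠Z = −∠Y = -78.4°
cos φ = cos(-78.4°) = 0.201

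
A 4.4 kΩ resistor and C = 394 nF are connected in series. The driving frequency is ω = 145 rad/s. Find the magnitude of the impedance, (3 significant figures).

X_C = 1/(ωC) = 17500 Ω
Z = 4400 − j17500 Ω
|Z| = √(4400² + 17500²) = 18000 Ω

18000 Ω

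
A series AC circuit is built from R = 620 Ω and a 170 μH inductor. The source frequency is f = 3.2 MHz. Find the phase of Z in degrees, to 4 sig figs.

79.72°

ω = 2πf = 2.011e+07 rad/s
X_L = ωL = 3418 Ω
Z = 620.0 + j3418 Ω
|Z| = √(620.0² + 3418²) = 3474 Ω
∠Z = arctan(3418/620.0) = 79.72°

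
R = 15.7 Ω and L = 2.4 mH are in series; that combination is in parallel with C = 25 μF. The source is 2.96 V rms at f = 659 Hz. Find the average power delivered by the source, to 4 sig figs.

ω = 2πf = 4141 rad/s
X_L = ωL = 9.937 Ω
X_C = 1/(ωC) = 9.660 Ω
Branch 1 (R+jX_L): Z₁ = 15.70 + j9.937 Ω, |Z₁| = 18.58 Ω
Branch 2 (−jX_C): Z₂ = −j9.660 Ω
Parallel: Z = Z₁Z₂/(Z₁+Z₂), |Z| = 11.43 Ω, ∠Z = -58.68°
I = V/|Z| = 258.9 mA
P = VI cos φ = 2.96 × 0.2589 × cos(-58.68°) = 398.4 mW

398.4 mW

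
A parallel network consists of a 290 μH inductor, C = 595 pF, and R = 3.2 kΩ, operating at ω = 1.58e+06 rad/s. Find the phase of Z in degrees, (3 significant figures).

X_L = ωL = 458 Ω
X_C = 1/(ωC) = 1060 Ω
Parallel: admittances add. Y = 1/R + 1/(jωL) + jωC
Y = (0.000313 − j0.00124) S
|Y| = 0.00128 S → |Z| = 1/|Y| = 781 Ω, ∠Z = −∠Y = 75.9°

75.9°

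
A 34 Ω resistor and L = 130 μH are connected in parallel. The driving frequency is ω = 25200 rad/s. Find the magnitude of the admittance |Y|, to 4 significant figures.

306.7 mS

X_L = ωL = 3.276 Ω
Parallel: admittances add. Y = 1/R + 1/(jωL)
Y = (0.02941 − j0.3053) S
|Y| = 0.3067 S → |Z| = 1/|Y| = 3.261 Ω, ∠Z = −∠Y = 84.50°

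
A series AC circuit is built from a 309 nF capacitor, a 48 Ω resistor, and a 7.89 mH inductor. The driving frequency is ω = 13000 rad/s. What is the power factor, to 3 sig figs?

0.312

X_L = ωL = 103 Ω
X_C = 1/(ωC) = 249 Ω
Net reactance X = X_L − X_C = -146 Ω
Z = 48.0 − j146 Ω
|Z| = √(48.0² + 146²) = 154 Ω
∠Z = arctan(-146/48.0) = -71.8°
cos φ = cos(-71.8°) = 0.312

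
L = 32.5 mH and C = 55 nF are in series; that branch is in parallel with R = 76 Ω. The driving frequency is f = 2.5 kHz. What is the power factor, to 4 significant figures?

ω = 2πf = 15710 rad/s
X_L = ωL = 510.5 Ω
X_C = 1/(ωC) = 1157 Ω
Branch 1: Z₁ = R = 76.00 Ω
Branch 2 (series LC): Z₂ = j(X_L − X_C) = −j647.0 Ω
Parallel: Z = Z₁Z₂/(Z₁+Z₂), |Z| = 75.48 Ω, ∠Z = -6.700°
cos φ = cos(-6.700°) = 0.9932

0.9932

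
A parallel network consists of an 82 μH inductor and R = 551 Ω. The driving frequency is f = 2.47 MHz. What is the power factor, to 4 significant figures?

0.9177

ω = 2πf = 1.552e+07 rad/s
X_L = ωL = 1273 Ω
Parallel: admittances add. Y = 1/R + 1/(jωL)
Y = (0.001815 − j0.0007858) S
|Y| = 0.001978 S → |Z| = 1/|Y| = 505.6 Ω, ∠Z = −∠Y = 23.41°
cos φ = cos(23.41°) = 0.9177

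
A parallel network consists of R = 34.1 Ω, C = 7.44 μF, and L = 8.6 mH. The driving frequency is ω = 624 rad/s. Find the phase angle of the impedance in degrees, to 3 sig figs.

X_L = ωL = 5.37 Ω
X_C = 1/(ωC) = 215 Ω
Parallel: admittances add. Y = 1/R + 1/(jωL) + jωC
Y = (0.0293 − j0.182) S
|Y| = 0.184 S → |Z| = 1/|Y| = 5.43 Ω, ∠Z = −∠Y = 80.8°

80.8°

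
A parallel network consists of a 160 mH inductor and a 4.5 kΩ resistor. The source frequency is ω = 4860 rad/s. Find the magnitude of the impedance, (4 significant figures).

766.2 Ω

X_L = ωL = 777.6 Ω
Parallel: admittances add. Y = 1/R + 1/(jωL)
Y = (0.0002222 − j0.001286) S
|Y| = 0.001305 S → |Z| = 1/|Y| = 766.2 Ω, ∠Z = −∠Y = 80.20°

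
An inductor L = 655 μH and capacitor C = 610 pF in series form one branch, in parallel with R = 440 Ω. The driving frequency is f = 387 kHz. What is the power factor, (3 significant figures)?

ω = 2πf = 2.432e+06 rad/s
X_L = ωL = 1590 Ω
X_C = 1/(ωC) = 674 Ω
Branch 1: Z₁ = R = 440 Ω
Branch 2 (series LC): Z₂ = j(X_L − X_C) = j919 Ω
Parallel: Z = Z₁Z₂/(Z₁+Z₂), |Z| = 397 Ω, ∠Z = 25.6°
cos φ = cos(25.6°) = 0.902

0.902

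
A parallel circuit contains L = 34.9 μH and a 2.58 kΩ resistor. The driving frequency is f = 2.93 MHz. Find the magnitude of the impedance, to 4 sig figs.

623.5 Ω

ω = 2πf = 1.841e+07 rad/s
X_L = ωL = 642.5 Ω
Parallel: admittances add. Y = 1/R + 1/(jωL)
Y = (0.0003876 − j0.001556) S
|Y| = 0.001604 S → |Z| = 1/|Y| = 623.5 Ω, ∠Z = −∠Y = 76.02°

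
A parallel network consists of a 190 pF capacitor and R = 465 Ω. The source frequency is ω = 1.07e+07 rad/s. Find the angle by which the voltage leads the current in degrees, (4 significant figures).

-43.39°

X_C = 1/(ωC) = 491.9 Ω
Parallel: admittances add. Y = 1/R + jωC
Y = (0.002151 + j0.002033) S
|Y| = 0.002959 S → |Z| = 1/|Y| = 337.9 Ω, ∠Z = −∠Y = -43.39°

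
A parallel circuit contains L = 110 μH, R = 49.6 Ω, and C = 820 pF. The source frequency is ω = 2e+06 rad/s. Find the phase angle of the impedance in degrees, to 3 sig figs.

8.20°

X_L = ωL = 220 Ω
X_C = 1/(ωC) = 610 Ω
Parallel: admittances add. Y = 1/R + 1/(jωL) + jωC
Y = (0.0202 − j0.00291) S
|Y| = 0.0204 S → |Z| = 1/|Y| = 49.1 Ω, ∠Z = −∠Y = 8.20°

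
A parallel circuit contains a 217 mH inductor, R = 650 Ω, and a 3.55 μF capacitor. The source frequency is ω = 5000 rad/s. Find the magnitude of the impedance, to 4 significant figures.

X_L = ωL = 1085 Ω
X_C = 1/(ωC) = 56.34 Ω
Parallel: admittances add. Y = 1/R + 1/(jωL) + jωC
Y = (0.001538 + j0.01683) S
|Y| = 0.01690 S → |Z| = 1/|Y| = 59.18 Ω, ∠Z = −∠Y = -84.78°

59.18 Ω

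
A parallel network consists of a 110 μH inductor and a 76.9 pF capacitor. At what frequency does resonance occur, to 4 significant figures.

1.730 MHz

ω₀ = 1/√(LC) = 1/√(0.00011 × 7.69e-11) = 1.087e+07 rad/s
f₀ = ω₀/(2π) = 1.730 MHz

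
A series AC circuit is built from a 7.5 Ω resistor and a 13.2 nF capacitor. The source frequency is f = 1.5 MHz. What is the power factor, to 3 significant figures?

0.682

ω = 2πf = 9.425e+06 rad/s
X_C = 1/(ωC) = 8.04 Ω
Z = 7.50 − j8.04 Ω
|Z| = √(7.50² + 8.04²) = 11.0 Ω
∠Z = arctan(-8.04/7.50) = -47.0°
cos φ = cos(-47.0°) = 0.682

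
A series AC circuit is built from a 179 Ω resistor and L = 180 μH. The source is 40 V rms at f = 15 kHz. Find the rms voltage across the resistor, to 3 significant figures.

ω = 2πf = 94250 rad/s
X_L = ωL = 17.0 Ω
Z = 179 + j17.0 Ω
|Z| = √(179² + 17.0²) = 180 Ω
I = V/|Z| = 222 mA
V_R = I·|Z_R| = 0.222 × 179 = 39.8 V

39.8 V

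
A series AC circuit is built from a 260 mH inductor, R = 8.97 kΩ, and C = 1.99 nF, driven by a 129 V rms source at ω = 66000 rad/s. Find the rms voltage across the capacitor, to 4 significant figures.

74.98 V

X_L = ωL = 17160 Ω
X_C = 1/(ωC) = 7614 Ω
Net reactance X = X_L − X_C = 9546 Ω
Z = 8970 + j9546 Ω
|Z| = √(8970² + 9546²) = 13100 Ω
I = V/|Z| = 9.848 mA
V_C = I·|Z_C| = 0.009848 × 7614 = 74.98 V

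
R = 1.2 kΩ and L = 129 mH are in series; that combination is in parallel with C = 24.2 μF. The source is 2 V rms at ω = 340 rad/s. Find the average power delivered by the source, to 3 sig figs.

X_L = ωL = 43.9 Ω
X_C = 1/(ωC) = 122 Ω
Branch 1 (R+jX_L): Z₁ = 1200 + j43.9 Ω, |Z₁| = 1200 Ω
Branch 2 (−jX_C): Z₂ = −j122 Ω
Parallel: Z = Z₁Z₂/(Z₁+Z₂), |Z| = 121 Ω, ∠Z = -84.2°
I = V/|Z| = 16.5 mA
P = VI cos φ = 2 × 0.0165 × cos(-84.2°) = 3.33 mW

3.33 mW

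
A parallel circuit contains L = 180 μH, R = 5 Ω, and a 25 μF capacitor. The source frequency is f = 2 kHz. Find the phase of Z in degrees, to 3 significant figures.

ω = 2πf = 12570 rad/s
X_L = ωL = 2.26 Ω
X_C = 1/(ωC) = 3.18 Ω
Parallel: admittances add. Y = 1/R + 1/(jωL) + jωC
Y = (0.200 − j0.128) S
|Y| = 0.237 S → |Z| = 1/|Y| = 4.21 Ω, ∠Z = −∠Y = 32.6°

32.6°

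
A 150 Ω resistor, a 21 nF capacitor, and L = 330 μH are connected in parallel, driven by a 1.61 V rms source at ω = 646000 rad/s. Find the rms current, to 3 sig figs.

17.9 mA

X_L = ωL = 213 Ω
X_C = 1/(ωC) = 73.7 Ω
Parallel: admittances add. Y = 1/R + 1/(jωL) + jωC
Y = (0.00667 + j0.00888) S
|Y| = 0.0111 S → |Z| = 1/|Y| = 90.1 Ω, ∠Z = −∠Y = -53.1°
I = V/|Z| = 1.61/90.1 = 17.9 mA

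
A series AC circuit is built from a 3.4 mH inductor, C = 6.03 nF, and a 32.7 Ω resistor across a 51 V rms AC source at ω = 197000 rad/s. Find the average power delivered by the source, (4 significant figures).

2.774 W

X_L = ωL = 669.8 Ω
X_C = 1/(ωC) = 841.8 Ω
Net reactance X = X_L − X_C = -172.0 Ω
Z = 32.70 − j172.0 Ω
|Z| = √(32.70² + 172.0²) = 175.1 Ω
∠Z = arctan(-172.0/32.70) = -79.24°
I = V/|Z| = 291.3 mA
P = VI cos φ = 51 × 0.2913 × cos(-79.24°) = 2.774 W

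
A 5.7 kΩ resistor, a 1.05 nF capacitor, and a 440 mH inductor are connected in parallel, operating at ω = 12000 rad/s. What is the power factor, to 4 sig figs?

X_L = ωL = 5280 Ω
X_C = 1/(ωC) = 79370 Ω
Parallel: admittances add. Y = 1/R + 1/(jωL) + jωC
Y = (0.0001754 − j0.0001768) S
|Y| = 0.0002491 S → |Z| = 1/|Y| = 4015 Ω, ∠Z = −∠Y = 45.22°
cos φ = cos(45.22°) = 0.7044

0.7044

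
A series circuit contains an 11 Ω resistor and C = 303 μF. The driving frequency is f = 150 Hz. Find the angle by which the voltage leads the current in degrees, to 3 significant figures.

-17.7°

ω = 2πf = 942.5 rad/s
X_C = 1/(ωC) = 3.50 Ω
Z = 11.0 − j3.50 Ω
|Z| = √(11.0² + 3.50²) = 11.5 Ω
∠Z = arctan(-3.50/11.0) = -17.7°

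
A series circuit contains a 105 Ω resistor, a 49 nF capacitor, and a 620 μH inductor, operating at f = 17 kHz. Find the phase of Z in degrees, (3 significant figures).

-49.9°

ω = 2πf = 106800 rad/s
X_L = ωL = 66.2 Ω
X_C = 1/(ωC) = 191 Ω
Net reactance X = X_L − X_C = -125 Ω
Z = 105 − j125 Ω
|Z| = √(105² + 125²) = 163 Ω
∠Z = arctan(-125/105) = -49.9°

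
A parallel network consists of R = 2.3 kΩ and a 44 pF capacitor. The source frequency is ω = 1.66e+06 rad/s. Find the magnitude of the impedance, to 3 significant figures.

2270 Ω

X_C = 1/(ωC) = 13700 Ω
Parallel: admittances add. Y = 1/R + jωC
Y = (0.000435 + j7.3e-05) S
|Y| = 0.000441 S → |Z| = 1/|Y| = 2270 Ω, ∠Z = −∠Y = -9.54°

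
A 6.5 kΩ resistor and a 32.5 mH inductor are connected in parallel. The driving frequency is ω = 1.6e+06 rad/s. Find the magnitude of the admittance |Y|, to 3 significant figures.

X_L = ωL = 52000 Ω
Parallel: admittances add. Y = 1/R + 1/(jωL)
Y = (0.000154 − j1.92e-05) S
|Y| = 0.000155 S → |Z| = 1/|Y| = 6450 Ω, ∠Z = −∠Y = 7.13°

155 μS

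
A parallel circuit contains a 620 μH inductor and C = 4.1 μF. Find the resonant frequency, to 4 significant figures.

ω₀ = 1/√(LC) = 1/√(0.00062 × 4.1e-06) = 19830 rad/s
f₀ = ω₀/(2π) = 3.157 kHz

3.157 kHz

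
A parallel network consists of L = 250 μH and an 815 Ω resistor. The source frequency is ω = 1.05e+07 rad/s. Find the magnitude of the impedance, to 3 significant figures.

X_L = ωL = 2620 Ω
Parallel: admittances add. Y = 1/R + 1/(jωL)
Y = (0.00123 − j0.000381) S
|Y| = 0.00128 S → |Z| = 1/|Y| = 778 Ω, ∠Z = −∠Y = 17.2°

778 Ω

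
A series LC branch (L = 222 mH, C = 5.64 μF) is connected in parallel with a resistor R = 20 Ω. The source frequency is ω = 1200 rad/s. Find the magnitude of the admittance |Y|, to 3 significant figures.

X_L = ωL = 266 Ω
X_C = 1/(ωC) = 148 Ω
Branch 1: Z₁ = R = 20.0 Ω
Branch 2 (series LC): Z₂ = j(X_L − X_C) = j119 Ω
Parallel: Z = Z₁Z₂/(Z₁+Z₂), |Z| = 19.7 Ω, ∠Z = 9.57°
|Y| = 1/|Z| = 50.7 mS

50.7 mS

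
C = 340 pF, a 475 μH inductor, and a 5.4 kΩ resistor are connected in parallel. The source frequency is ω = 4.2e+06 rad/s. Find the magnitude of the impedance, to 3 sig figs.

1060 Ω

X_L = ωL = 2000 Ω
X_C = 1/(ωC) = 700 Ω
Parallel: admittances add. Y = 1/R + 1/(jωL) + jωC
Y = (0.000185 + j0.000927) S
|Y| = 0.000945 S → |Z| = 1/|Y| = 1060 Ω, ∠Z = −∠Y = -78.7°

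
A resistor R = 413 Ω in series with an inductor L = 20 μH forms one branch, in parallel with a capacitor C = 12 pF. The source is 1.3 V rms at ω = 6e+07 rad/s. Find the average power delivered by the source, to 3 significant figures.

X_L = ωL = 1200 Ω
X_C = 1/(ωC) = 1390 Ω
Branch 1 (R+jX_L): Z₁ = 413 + j1200 Ω, |Z₁| = 1270 Ω
Branch 2 (−jX_C): Z₂ = −j1390 Ω
Parallel: Z = Z₁Z₂/(Z₁+Z₂), |Z| = 3880 Ω, ∠Z = 5.59°
I = V/|Z| = 335 μA
P = VI cos φ = 1.3 × 0.000335 × cos(5.59°) = 433 μW

433 μW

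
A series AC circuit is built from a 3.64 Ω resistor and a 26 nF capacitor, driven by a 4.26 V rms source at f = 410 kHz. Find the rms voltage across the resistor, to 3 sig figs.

ω = 2πf = 2.576e+06 rad/s
X_C = 1/(ωC) = 14.9 Ω
Z = 3.64 − j14.9 Ω
|Z| = √(3.64² + 14.9²) = 15.4 Ω
I = V/|Z| = 277 mA
V_R = I·|Z_R| = 0.277 × 3.64 = 1.01 V

1.01 V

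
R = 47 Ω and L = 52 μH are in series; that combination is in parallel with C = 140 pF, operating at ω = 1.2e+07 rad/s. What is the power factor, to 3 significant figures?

X_L = ωL = 624 Ω
X_C = 1/(ωC) = 595 Ω
Branch 1 (R+jX_L): Z₁ = 47.0 + j624 Ω, |Z₁| = 626 Ω
Branch 2 (−jX_C): Z₂ = −j595 Ω
Parallel: Z = Z₁Z₂/(Z₁+Z₂), |Z| = 6760 Ω, ∠Z = -35.8°
cos φ = cos(-35.8°) = 0.811

0.811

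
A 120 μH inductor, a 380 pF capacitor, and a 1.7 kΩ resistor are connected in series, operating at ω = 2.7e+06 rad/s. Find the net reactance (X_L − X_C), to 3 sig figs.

-651 Ω

X_L = ωL = 324 Ω
X_C = 1/(ωC) = 975 Ω
X = 324 − 975 = -651 Ω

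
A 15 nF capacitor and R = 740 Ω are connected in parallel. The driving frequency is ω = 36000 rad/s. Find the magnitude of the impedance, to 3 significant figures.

687 Ω

X_C = 1/(ωC) = 1850 Ω
Parallel: admittances add. Y = 1/R + jωC
Y = (0.00135 + j0.000540) S
|Y| = 0.00146 S → |Z| = 1/|Y| = 687 Ω, ∠Z = −∠Y = -21.8°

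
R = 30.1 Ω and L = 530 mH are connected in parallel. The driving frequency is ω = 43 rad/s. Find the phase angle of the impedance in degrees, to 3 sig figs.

X_L = ωL = 22.8 Ω
Parallel: admittances add. Y = 1/R + 1/(jωL)
Y = (0.0332 − j0.0439) S
|Y| = 0.0550 S → |Z| = 1/|Y| = 18.2 Ω, ∠Z = −∠Y = 52.9°

52.9°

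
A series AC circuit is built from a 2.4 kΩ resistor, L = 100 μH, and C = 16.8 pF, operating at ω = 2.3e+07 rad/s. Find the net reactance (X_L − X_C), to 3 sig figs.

-288 Ω

X_L = ωL = 2300 Ω
X_C = 1/(ωC) = 2590 Ω
X = 2300 − 2590 = -288 Ω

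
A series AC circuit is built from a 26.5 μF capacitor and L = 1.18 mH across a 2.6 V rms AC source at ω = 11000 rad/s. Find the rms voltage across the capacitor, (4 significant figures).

X_L = ωL = 12.98 Ω
X_C = 1/(ωC) = 3.431 Ω
Net reactance X = X_L − X_C = 9.549 Ω
Z = j9.549 Ω
|Z| = √(0² + 9.549²) = 9.549 Ω
I = V/|Z| = 272.3 mA
V_C = I·|Z_C| = 0.2723 × 3.431 = 0.9340 V

0.9340 V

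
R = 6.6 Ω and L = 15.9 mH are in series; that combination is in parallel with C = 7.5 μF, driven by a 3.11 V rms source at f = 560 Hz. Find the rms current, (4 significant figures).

28.00 mA

ω = 2πf = 3519 rad/s
X_L = ωL = 55.95 Ω
X_C = 1/(ωC) = 37.89 Ω
Branch 1 (R+jX_L): Z₁ = 6.600 + j55.95 Ω, |Z₁| = 56.33 Ω
Branch 2 (−jX_C): Z₂ = −j37.89 Ω
Parallel: Z = Z₁Z₂/(Z₁+Z₂), |Z| = 111.1 Ω, ∠Z = -76.64°
I = V/|Z| = 3.11/111.1 = 28.00 mA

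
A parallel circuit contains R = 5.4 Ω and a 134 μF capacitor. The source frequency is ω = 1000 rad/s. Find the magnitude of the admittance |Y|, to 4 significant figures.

X_C = 1/(ωC) = 7.463 Ω
Parallel: admittances add. Y = 1/R + jωC
Y = (0.1852 + j0.1340) S
|Y| = 0.2286 S → |Z| = 1/|Y| = 4.375 Ω, ∠Z = −∠Y = -35.89°

228.6 mS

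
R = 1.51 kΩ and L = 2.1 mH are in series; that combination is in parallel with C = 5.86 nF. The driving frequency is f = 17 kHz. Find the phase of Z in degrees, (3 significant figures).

-39.3°

ω = 2πf = 106800 rad/s
X_L = ωL = 224 Ω
X_C = 1/(ωC) = 1600 Ω
Branch 1 (R+jX_L): Z₁ = 1510 + j224 Ω, |Z₁| = 1530 Ω
Branch 2 (−jX_C): Z₂ = −j1600 Ω
Parallel: Z = Z₁Z₂/(Z₁+Z₂), |Z| = 1190 Ω, ∠Z = -39.3°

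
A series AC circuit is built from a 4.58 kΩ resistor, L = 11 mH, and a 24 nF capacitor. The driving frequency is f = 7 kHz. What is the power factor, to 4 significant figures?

0.9949

ω = 2πf = 43980 rad/s
X_L = ωL = 483.8 Ω
X_C = 1/(ωC) = 947.4 Ω
Net reactance X = X_L − X_C = -463.5 Ω
Z = 4580 − j463.5 Ω
|Z| = √(4580² + 463.5²) = 4603 Ω
∠Z = arctan(-463.5/4580) = -5.779°
cos φ = cos(-5.779°) = 0.9949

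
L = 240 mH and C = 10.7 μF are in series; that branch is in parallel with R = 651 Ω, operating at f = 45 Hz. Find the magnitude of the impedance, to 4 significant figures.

243.6 Ω

ω = 2πf = 282.7 rad/s
X_L = ωL = 67.86 Ω
X_C = 1/(ωC) = 330.5 Ω
Branch 1: Z₁ = R = 651.0 Ω
Branch 2 (series LC): Z₂ = j(X_L − X_C) = −j262.7 Ω
Parallel: Z = Z₁Z₂/(Z₁+Z₂), |Z| = 243.6 Ω, ∠Z = -68.03°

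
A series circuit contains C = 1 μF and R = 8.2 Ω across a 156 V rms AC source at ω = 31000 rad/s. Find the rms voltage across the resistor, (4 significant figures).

38.43 V

X_C = 1/(ωC) = 32.26 Ω
Z = 8.200 − j32.26 Ω
|Z| = √(8.200² + 32.26²) = 33.28 Ω
I = V/|Z| = 4.687 A
V_R = I·|Z_R| = 4.687 × 8.200 = 38.43 V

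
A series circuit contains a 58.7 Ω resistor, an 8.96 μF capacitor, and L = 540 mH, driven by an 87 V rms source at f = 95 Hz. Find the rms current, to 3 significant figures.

590 mA

ω = 2πf = 596.9 rad/s
X_L = ωL = 322 Ω
X_C = 1/(ωC) = 187 Ω
Net reactance X = X_L − X_C = 135 Ω
Z = 58.7 + j135 Ω
|Z| = √(58.7² + 135²) = 148 Ω
I = V/|Z| = 87/148 = 590 mA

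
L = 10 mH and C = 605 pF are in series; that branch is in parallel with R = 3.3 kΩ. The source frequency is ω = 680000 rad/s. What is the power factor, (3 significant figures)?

X_L = ωL = 6800 Ω
X_C = 1/(ωC) = 2430 Ω
Branch 1: Z₁ = R = 3300 Ω
Branch 2 (series LC): Z₂ = j(X_L − X_C) = j4370 Ω
Parallel: Z = Z₁Z₂/(Z₁+Z₂), |Z| = 2630 Ω, ∠Z = 37.1°
cos φ = cos(37.1°) = 0.798

0.798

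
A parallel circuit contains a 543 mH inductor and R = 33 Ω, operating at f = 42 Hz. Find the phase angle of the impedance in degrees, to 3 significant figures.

ω = 2πf = 263.9 rad/s
X_L = ωL = 143 Ω
Parallel: admittances add. Y = 1/R + 1/(jωL)
Y = (0.0303 − j0.00698) S
|Y| = 0.0311 S → |Z| = 1/|Y| = 32.2 Ω, ∠Z = −∠Y = 13.0°

13.0°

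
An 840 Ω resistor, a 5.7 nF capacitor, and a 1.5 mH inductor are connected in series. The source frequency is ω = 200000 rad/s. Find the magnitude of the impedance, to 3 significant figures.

1020 Ω

X_L = ωL = 300 Ω
X_C = 1/(ωC) = 877 Ω
Net reactance X = X_L − X_C = -577 Ω
Z = 840 − j577 Ω
|Z| = √(840² + 577²) = 1020 Ω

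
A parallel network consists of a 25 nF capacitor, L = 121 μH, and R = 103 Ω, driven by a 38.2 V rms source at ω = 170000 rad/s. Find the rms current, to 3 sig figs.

X_L = ωL = 20.6 Ω
X_C = 1/(ωC) = 235 Ω
Parallel: admittances add. Y = 1/R + 1/(jωL) + jωC
Y = (0.00971 − j0.0444) S
|Y| = 0.0454 S → |Z| = 1/|Y| = 22.0 Ω, ∠Z = −∠Y = 77.7°
I = V/|Z| = 38.2/22.0 = 1.73 A

1.73 A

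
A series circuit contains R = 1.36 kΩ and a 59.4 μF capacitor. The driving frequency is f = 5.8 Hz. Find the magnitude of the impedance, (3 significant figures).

ω = 2πf = 36.44 rad/s
X_C = 1/(ωC) = 462 Ω
Z = 1360 − j462 Ω
|Z| = √(1360² + 462²) = 1440 Ω

1440 Ω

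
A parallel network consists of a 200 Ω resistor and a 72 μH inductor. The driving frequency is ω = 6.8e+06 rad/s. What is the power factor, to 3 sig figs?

X_L = ωL = 490 Ω
Parallel: admittances add. Y = 1/R + 1/(jωL)
Y = (0.00500 − j0.00204) S
|Y| = 0.00540 S → |Z| = 1/|Y| = 185 Ω, ∠Z = −∠Y = 22.2°
cos φ = cos(22.2°) = 0.926

0.926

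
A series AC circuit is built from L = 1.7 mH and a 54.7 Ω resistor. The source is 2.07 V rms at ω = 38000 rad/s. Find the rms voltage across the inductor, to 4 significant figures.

1.580 V

X_L = ωL = 64.60 Ω
Z = 54.70 + j64.60 Ω
|Z| = √(54.70² + 64.60²) = 84.65 Ω
I = V/|Z| = 24.45 mA
V_L = I·|Z_L| = 0.02445 × 64.60 = 1.580 V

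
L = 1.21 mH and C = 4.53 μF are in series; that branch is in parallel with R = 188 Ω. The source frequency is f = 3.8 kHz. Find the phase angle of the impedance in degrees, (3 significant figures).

84.0°

ω = 2πf = 23880 rad/s
X_L = ωL = 28.9 Ω
X_C = 1/(ωC) = 9.25 Ω
Branch 1: Z₁ = R = 188 Ω
Branch 2 (series LC): Z₂ = j(X_L − X_C) = j19.6 Ω
Parallel: Z = Z₁Z₂/(Z₁+Z₂), |Z| = 19.5 Ω, ∠Z = 84.0°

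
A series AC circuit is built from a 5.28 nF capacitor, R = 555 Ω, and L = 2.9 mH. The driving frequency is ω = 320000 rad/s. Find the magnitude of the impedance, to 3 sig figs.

X_L = ωL = 928 Ω
X_C = 1/(ωC) = 592 Ω
Net reactance X = X_L − X_C = 336 Ω
Z = 555 + j336 Ω
|Z| = √(555² + 336²) = 649 Ω

649 Ω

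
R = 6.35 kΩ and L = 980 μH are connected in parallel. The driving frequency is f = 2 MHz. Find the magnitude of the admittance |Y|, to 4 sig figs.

ω = 2πf = 1.257e+07 rad/s
X_L = ωL = 12320 Ω
Parallel: admittances add. Y = 1/R + 1/(jωL)
Y = (0.0001575 − j8.12e-05) S
|Y| = 0.0001772 S → |Z| = 1/|Y| = 5644 Ω, ∠Z = −∠Y = 27.28°

177.2 μS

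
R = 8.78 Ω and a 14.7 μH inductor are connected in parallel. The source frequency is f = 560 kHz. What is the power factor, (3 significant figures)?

0.986

ω = 2πf = 3.519e+06 rad/s
X_L = ωL = 51.7 Ω
Parallel: admittances add. Y = 1/R + 1/(jωL)
Y = (0.114 − j0.0193) S
|Y| = 0.116 S → |Z| = 1/|Y| = 8.66 Ω, ∠Z = −∠Y = 9.63°
cos φ = cos(9.63°) = 0.986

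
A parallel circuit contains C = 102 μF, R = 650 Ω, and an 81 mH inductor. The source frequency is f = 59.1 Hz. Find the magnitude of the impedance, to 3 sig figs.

ω = 2πf = 371.3 rad/s
X_L = ωL = 30.1 Ω
X_C = 1/(ωC) = 26.4 Ω
Parallel: admittances add. Y = 1/R + 1/(jωL) + jωC
Y = (0.00154 + j0.00463) S
|Y| = 0.00488 S → |Z| = 1/|Y| = 205 Ω, ∠Z = −∠Y = -71.6°

205 Ω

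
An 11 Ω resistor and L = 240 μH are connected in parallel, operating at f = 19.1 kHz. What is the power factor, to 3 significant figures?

0.934

ω = 2πf = 120000 rad/s
X_L = ωL = 28.8 Ω
Parallel: admittances add. Y = 1/R + 1/(jωL)
Y = (0.0909 − j0.0347) S
|Y| = 0.0973 S → |Z| = 1/|Y| = 10.3 Ω, ∠Z = −∠Y = 20.9°
cos φ = cos(20.9°) = 0.934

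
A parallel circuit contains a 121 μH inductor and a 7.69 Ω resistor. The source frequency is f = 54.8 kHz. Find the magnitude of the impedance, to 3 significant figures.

7.56 Ω

ω = 2πf = 344300 rad/s
X_L = ωL = 41.7 Ω
Parallel: admittances add. Y = 1/R + 1/(jωL)
Y = (0.130 − j0.0240) S
|Y| = 0.132 S → |Z| = 1/|Y| = 7.56 Ω, ∠Z = −∠Y = 10.5°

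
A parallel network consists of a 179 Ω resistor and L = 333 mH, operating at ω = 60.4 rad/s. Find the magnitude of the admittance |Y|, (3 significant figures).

X_L = ωL = 20.1 Ω
Parallel: admittances add. Y = 1/R + 1/(jωL)
Y = (0.00559 − j0.0497) S
|Y| = 0.0500 S → |Z| = 1/|Y| = 20.0 Ω, ∠Z = −∠Y = 83.6°

50.0 mS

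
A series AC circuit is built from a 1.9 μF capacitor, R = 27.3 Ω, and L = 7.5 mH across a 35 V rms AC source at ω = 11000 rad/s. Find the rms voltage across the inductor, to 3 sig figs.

65.5 V

X_L = ωL = 82.5 Ω
X_C = 1/(ωC) = 47.8 Ω
Net reactance X = X_L − X_C = 34.7 Ω
Z = 27.3 + j34.7 Ω
|Z| = √(27.3² + 34.7²) = 44.1 Ω
I = V/|Z| = 793 mA
V_L = I·|Z_L| = 0.793 × 82.5 = 65.5 V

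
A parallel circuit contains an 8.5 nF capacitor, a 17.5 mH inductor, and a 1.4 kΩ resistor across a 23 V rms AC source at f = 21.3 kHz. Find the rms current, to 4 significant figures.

23.17 mA

ω = 2πf = 133800 rad/s
X_L = ωL = 2342 Ω
X_C = 1/(ωC) = 879.1 Ω
Parallel: admittances add. Y = 1/R + 1/(jωL) + jωC
Y = (0.0007143 + j0.0007106) S
|Y| = 0.001008 S → |Z| = 1/|Y| = 992.5 Ω, ∠Z = −∠Y = -44.85°
I = V/|Z| = 23/992.5 = 23.17 mA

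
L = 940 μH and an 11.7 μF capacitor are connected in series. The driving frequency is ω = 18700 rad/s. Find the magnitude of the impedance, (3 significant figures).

13.0 Ω

X_L = ωL = 17.6 Ω
X_C = 1/(ωC) = 4.57 Ω
Net reactance X = X_L − X_C = 13.0 Ω
Z = j13.0 Ω
|Z| = √(0² + 13.0²) = 13.0 Ω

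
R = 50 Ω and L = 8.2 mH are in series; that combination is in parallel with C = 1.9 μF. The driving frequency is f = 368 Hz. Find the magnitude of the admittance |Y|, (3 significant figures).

17.6 mS

ω = 2πf = 2312 rad/s
X_L = ωL = 19.0 Ω
X_C = 1/(ωC) = 228 Ω
Branch 1 (R+jX_L): Z₁ = 50.0 + j19.0 Ω, |Z₁| = 53.5 Ω
Branch 2 (−jX_C): Z₂ = −j228 Ω
Parallel: Z = Z₁Z₂/(Z₁+Z₂), |Z| = 56.7 Ω, ∠Z = 7.29°
|Y| = 1/|Z| = 17.6 mS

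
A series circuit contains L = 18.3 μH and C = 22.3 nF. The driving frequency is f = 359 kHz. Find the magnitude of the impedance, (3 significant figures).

21.4 Ω

ω = 2πf = 2.256e+06 rad/s
X_L = ωL = 41.3 Ω
X_C = 1/(ωC) = 19.9 Ω
Net reactance X = X_L − X_C = 21.4 Ω
Z = j21.4 Ω
|Z| = √(0² + 21.4²) = 21.4 Ω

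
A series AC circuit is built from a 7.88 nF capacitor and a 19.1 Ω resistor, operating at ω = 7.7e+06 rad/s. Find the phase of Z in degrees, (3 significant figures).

-40.8°

X_C = 1/(ωC) = 16.5 Ω
Z = 19.1 − j16.5 Ω
|Z| = √(19.1² + 16.5²) = 25.2 Ω
∠Z = arctan(-16.5/19.1) = -40.8°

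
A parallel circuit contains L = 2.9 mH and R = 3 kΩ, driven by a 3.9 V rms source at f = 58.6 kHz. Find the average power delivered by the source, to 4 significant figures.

ω = 2πf = 368200 rad/s
X_L = ωL = 1068 Ω
Parallel: admittances add. Y = 1/R + 1/(jωL)
Y = (0.0003333 − j0.0009365) S
|Y| = 0.0009941 S → |Z| = 1/|Y| = 1006 Ω, ∠Z = −∠Y = 70.41°
I = V/|Z| = 3.877 mA
P = VI cos φ = 3.9 × 0.003877 × cos(70.41°) = 5.070 mW

5.070 mW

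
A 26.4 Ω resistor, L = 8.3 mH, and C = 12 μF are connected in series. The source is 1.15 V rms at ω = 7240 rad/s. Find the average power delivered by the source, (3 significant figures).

11.4 mW

X_L = ωL = 60.1 Ω
X_C = 1/(ωC) = 11.5 Ω
Net reactance X = X_L − X_C = 48.6 Ω
Z = 26.4 + j48.6 Ω
|Z| = √(26.4² + 48.6²) = 55.3 Ω
∠Z = arctan(48.6/26.4) = 61.5°
I = V/|Z| = 20.8 mA
P = VI cos φ = 1.15 × 0.0208 × cos(61.5°) = 11.4 mW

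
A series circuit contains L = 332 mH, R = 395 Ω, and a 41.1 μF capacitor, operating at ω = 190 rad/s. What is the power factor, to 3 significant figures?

0.987

X_L = ωL = 63.1 Ω
X_C = 1/(ωC) = 128 Ω
Net reactance X = X_L − X_C = -65.0 Ω
Z = 395 − j65.0 Ω
|Z| = √(395² + 65.0²) = 400 Ω
∠Z = arctan(-65.0/395) = -9.34°
cos φ = cos(-9.34°) = 0.987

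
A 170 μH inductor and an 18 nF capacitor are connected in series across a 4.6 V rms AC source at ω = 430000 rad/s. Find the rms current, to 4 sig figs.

X_L = ωL = 73.10 Ω
X_C = 1/(ωC) = 129.2 Ω
Net reactance X = X_L − X_C = -56.10 Ω
Z = − j56.10 Ω
|Z| = √(0² + 56.10²) = 56.10 Ω
I = V/|Z| = 4.6/56.10 = 82.00 mA

82.00 mA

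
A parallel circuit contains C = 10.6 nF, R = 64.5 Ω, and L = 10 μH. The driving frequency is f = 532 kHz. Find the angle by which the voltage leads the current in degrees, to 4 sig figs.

ω = 2πf = 3.343e+06 rad/s
X_L = ωL = 33.43 Ω
X_C = 1/(ωC) = 28.22 Ω
Parallel: admittances add. Y = 1/R + 1/(jωL) + jωC
Y = (0.01550 + j0.005516) S
|Y| = 0.01646 S → |Z| = 1/|Y| = 60.77 Ω, ∠Z = −∠Y = -19.58°

-19.58°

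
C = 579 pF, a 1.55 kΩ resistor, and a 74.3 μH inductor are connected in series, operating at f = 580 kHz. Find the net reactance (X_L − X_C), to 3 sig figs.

ω = 2πf = 3.644e+06 rad/s
X_L = ωL = 271 Ω
X_C = 1/(ωC) = 474 Ω
X = 271 − 474 = -203 Ω

-203 Ω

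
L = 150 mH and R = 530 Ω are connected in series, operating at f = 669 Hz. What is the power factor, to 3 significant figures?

0.643

ω = 2πf = 4203 rad/s
X_L = ωL = 631 Ω
Z = 530 + j631 Ω
|Z| = √(530² + 631²) = 824 Ω
∠Z = arctan(631/530) = 50.0°
cos φ = cos(50.0°) = 0.643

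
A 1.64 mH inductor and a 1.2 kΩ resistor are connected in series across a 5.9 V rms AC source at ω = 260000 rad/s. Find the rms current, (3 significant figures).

X_L = ωL = 426 Ω
Z = 1200 + j426 Ω
|Z| = √(1200² + 426²) = 1270 Ω
I = V/|Z| = 5.9/1270 = 4.63 mA

4.63 mA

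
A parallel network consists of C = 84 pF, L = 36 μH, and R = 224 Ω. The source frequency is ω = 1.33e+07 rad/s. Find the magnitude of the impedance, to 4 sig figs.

X_L = ωL = 478.8 Ω
X_C = 1/(ωC) = 895.1 Ω
Parallel: admittances add. Y = 1/R + 1/(jωL) + jωC
Y = (0.004464 − j0.0009714) S
|Y| = 0.004569 S → |Z| = 1/|Y| = 218.9 Ω, ∠Z = −∠Y = 12.28°

218.9 Ω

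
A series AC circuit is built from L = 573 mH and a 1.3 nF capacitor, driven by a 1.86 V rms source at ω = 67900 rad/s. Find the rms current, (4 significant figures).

67.45 μA

X_L = ωL = 38910 Ω
X_C = 1/(ωC) = 11330 Ω
Net reactance X = X_L − X_C = 27580 Ω
Z = j27580 Ω
|Z| = √(0² + 27580²) = 27580 Ω
I = V/|Z| = 1.86/27580 = 67.45 μA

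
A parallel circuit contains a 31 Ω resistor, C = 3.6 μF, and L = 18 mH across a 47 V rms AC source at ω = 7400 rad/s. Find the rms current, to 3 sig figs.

X_L = ωL = 133 Ω
X_C = 1/(ωC) = 37.5 Ω
Parallel: admittances add. Y = 1/R + 1/(jωL) + jωC
Y = (0.0323 + j0.0191) S
|Y| = 0.0375 S → |Z| = 1/|Y| = 26.7 Ω, ∠Z = −∠Y = -30.7°
I = V/|Z| = 47/26.7 = 1.76 A

1.76 A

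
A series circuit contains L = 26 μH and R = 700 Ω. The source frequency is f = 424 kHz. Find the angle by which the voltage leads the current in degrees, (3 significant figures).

ω = 2πf = 2.664e+06 rad/s
X_L = ωL = 69.3 Ω
Z = 700 + j69.3 Ω
|Z| = √(700² + 69.3²) = 703 Ω
∠Z = arctan(69.3/700) = 5.65°

5.65°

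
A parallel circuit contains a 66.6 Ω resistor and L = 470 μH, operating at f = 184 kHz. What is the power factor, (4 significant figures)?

0.9926

ω = 2πf = 1.156e+06 rad/s
X_L = ωL = 543.4 Ω
Parallel: admittances add. Y = 1/R + 1/(jωL)
Y = (0.01502 − j0.001840) S
|Y| = 0.01513 S → |Z| = 1/|Y| = 66.11 Ω, ∠Z = −∠Y = 6.988°
cos φ = cos(6.988°) = 0.9926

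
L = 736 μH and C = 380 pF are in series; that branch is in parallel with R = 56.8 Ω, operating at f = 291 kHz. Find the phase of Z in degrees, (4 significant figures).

-31.26°

ω = 2πf = 1.828e+06 rad/s
X_L = ωL = 1346 Ω
X_C = 1/(ωC) = 1439 Ω
Branch 1: Z₁ = R = 56.80 Ω
Branch 2 (series LC): Z₂ = j(X_L − X_C) = −j93.57 Ω
Parallel: Z = Z₁Z₂/(Z₁+Z₂), |Z| = 48.55 Ω, ∠Z = -31.26°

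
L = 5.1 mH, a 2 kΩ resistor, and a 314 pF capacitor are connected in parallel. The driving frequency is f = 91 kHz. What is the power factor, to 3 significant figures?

ω = 2πf = 571800 rad/s
X_L = ωL = 2920 Ω
X_C = 1/(ωC) = 5570 Ω
Parallel: admittances add. Y = 1/R + 1/(jωL) + jωC
Y = (0.000500 − j0.000163) S
|Y| = 0.000526 S → |Z| = 1/|Y| = 1900 Ω, ∠Z = −∠Y = 18.1°
cos φ = cos(18.1°) = 0.951

0.951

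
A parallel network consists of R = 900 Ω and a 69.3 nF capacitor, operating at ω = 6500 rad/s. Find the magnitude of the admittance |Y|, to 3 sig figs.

1.20 mS

X_C = 1/(ωC) = 2220 Ω
Parallel: admittances add. Y = 1/R + jωC
Y = (0.00111 + j0.000450) S
|Y| = 0.00120 S → |Z| = 1/|Y| = 834 Ω, ∠Z = −∠Y = -22.1°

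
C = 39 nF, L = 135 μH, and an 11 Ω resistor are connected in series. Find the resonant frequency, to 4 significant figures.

69.36 kHz

ω₀ = 1/√(LC) = 1/√(0.000135 × 3.9e-08) = 435800 rad/s
f₀ = ω₀/(2π) = 69.36 kHz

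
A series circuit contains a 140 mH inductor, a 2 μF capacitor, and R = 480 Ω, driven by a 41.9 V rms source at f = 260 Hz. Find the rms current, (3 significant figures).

86.2 mA

ω = 2πf = 1634 rad/s
X_L = ωL = 229 Ω
X_C = 1/(ωC) = 306 Ω
Net reactance X = X_L − X_C = -77.4 Ω
Z = 480 − j77.4 Ω
|Z| = √(480² + 77.4²) = 486 Ω
I = V/|Z| = 41.9/486 = 86.2 mA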